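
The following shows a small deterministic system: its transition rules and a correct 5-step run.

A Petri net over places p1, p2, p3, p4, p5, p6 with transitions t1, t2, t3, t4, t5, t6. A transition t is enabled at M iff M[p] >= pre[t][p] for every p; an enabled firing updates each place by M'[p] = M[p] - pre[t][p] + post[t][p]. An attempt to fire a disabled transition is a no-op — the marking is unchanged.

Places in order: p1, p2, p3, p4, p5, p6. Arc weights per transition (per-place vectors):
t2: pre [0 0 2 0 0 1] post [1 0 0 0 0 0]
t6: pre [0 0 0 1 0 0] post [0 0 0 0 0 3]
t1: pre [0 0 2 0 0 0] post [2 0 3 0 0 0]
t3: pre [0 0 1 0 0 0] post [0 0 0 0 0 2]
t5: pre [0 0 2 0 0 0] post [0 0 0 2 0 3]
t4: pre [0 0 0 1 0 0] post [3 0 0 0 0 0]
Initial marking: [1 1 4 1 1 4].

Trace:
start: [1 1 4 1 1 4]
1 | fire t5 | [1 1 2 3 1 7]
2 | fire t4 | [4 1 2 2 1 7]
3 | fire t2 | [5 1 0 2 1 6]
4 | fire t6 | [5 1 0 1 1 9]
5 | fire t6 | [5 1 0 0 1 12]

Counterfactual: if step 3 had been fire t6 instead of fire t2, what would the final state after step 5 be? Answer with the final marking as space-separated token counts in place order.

(re-executing from step 3 with the substitution; state before step 3: [4 1 2 2 1 7])
3 | fire t6 | [4 1 2 1 1 10]
4 | fire t6 | [4 1 2 0 1 13]
5 | fire t6 | [4 1 2 0 1 13]

4 1 2 0 1 13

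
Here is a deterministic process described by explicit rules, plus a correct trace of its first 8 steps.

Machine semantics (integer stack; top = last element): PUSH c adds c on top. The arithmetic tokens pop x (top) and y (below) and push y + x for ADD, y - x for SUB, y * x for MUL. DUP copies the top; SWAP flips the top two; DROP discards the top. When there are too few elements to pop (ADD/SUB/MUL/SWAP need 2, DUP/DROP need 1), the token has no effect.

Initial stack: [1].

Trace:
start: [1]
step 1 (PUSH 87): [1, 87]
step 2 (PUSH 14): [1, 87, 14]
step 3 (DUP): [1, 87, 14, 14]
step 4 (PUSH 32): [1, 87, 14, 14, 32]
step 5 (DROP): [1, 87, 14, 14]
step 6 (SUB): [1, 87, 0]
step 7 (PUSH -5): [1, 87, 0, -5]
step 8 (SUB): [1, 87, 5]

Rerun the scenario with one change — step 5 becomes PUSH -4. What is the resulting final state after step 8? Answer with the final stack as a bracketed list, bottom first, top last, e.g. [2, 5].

(re-executing from step 5 with the substitution; state before step 5: [1, 87, 14, 14, 32])
step 5 (PUSH -4): [1, 87, 14, 14, 32, -4]
step 6 (SUB): [1, 87, 14, 14, 36]
step 7 (PUSH -5): [1, 87, 14, 14, 36, -5]
step 8 (SUB): [1, 87, 14, 14, 41]

[1, 87, 14, 14, 41]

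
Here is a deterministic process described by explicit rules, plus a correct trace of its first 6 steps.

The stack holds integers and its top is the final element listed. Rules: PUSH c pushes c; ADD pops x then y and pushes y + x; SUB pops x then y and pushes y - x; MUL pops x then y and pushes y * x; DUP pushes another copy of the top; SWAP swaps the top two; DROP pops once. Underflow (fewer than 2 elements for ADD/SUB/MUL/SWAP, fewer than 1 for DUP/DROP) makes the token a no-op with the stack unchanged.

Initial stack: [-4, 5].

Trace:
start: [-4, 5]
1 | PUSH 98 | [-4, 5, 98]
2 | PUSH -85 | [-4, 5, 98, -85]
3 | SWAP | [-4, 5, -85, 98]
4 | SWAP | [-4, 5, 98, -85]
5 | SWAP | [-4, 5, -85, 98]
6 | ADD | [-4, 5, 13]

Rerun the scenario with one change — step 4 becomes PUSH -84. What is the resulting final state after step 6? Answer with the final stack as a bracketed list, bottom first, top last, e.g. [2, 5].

(re-executing from step 4 with the substitution; state before step 4: [-4, 5, -85, 98])
4 | PUSH -84 | [-4, 5, -85, 98, -84]
5 | SWAP | [-4, 5, -85, -84, 98]
6 | ADD | [-4, 5, -85, 14]

[-4, 5, -85, 14]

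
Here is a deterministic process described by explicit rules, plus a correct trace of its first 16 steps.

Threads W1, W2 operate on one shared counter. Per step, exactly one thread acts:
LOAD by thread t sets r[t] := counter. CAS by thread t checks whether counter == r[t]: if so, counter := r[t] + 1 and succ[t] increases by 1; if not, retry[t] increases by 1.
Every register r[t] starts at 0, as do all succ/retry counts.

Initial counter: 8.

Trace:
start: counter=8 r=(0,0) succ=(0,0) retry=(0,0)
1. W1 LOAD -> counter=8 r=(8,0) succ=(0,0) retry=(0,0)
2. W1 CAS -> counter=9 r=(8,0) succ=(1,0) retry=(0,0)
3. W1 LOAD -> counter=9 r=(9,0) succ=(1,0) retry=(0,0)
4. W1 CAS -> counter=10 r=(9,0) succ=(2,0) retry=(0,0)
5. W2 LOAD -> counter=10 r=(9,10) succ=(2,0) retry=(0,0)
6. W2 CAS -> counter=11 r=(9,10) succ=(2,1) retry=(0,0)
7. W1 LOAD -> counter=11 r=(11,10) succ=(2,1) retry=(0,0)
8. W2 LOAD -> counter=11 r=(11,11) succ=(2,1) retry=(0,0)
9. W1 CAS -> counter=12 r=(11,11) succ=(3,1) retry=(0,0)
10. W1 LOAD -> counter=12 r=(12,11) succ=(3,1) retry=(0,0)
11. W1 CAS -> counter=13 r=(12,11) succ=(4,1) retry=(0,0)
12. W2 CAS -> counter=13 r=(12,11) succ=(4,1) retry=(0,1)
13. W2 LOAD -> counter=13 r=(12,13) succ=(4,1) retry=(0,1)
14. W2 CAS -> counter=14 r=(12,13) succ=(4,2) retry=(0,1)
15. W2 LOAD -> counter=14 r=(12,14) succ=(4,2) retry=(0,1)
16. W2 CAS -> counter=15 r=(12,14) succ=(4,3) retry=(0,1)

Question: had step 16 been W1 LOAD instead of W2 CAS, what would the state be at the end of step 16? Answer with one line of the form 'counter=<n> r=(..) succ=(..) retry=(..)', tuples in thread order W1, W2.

(re-executing from step 16 with the substitution; state before step 16: counter=14 r=(12,14) succ=(4,2) retry=(0,1))
16. W1 LOAD -> counter=14 r=(14,14) succ=(4,2) retry=(0,1)

counter=14 r=(14,14) succ=(4,2) retry=(0,1)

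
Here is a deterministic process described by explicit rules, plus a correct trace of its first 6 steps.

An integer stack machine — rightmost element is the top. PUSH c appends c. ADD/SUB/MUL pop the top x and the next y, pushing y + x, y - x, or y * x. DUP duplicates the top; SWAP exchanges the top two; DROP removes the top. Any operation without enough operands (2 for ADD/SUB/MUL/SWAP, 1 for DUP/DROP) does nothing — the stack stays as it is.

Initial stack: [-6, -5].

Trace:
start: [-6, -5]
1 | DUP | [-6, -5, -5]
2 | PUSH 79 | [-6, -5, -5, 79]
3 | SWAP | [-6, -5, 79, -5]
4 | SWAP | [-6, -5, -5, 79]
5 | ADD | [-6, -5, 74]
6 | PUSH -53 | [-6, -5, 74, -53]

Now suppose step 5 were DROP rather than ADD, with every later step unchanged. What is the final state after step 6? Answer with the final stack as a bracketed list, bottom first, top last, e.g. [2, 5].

(re-executing from step 5 with the substitution; state before step 5: [-6, -5, -5, 79])
5 | DROP | [-6, -5, -5]
6 | PUSH -53 | [-6, -5, -5, -53]

[-6, -5, -5, -53]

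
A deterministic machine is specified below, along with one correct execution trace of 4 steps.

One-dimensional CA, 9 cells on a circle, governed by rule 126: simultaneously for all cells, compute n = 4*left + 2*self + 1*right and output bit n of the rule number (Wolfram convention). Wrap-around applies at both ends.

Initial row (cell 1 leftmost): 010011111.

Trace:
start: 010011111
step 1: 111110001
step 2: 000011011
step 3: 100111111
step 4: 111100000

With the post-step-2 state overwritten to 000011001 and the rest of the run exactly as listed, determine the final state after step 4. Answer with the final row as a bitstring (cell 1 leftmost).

state after step 2 := 000011001
step 3: 100111111
step 4: 111100000

111100000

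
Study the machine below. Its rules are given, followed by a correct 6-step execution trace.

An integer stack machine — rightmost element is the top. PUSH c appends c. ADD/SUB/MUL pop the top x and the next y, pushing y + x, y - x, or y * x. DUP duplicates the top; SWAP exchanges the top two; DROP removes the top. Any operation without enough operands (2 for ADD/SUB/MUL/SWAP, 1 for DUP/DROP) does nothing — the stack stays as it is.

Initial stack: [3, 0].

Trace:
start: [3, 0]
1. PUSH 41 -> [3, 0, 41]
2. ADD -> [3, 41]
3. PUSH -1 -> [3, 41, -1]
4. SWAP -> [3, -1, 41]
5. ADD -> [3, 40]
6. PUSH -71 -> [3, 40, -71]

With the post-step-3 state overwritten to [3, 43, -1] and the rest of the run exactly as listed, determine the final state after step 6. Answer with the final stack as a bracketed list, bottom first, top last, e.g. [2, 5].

[3, 42, -71]

state after step 3 := [3, 43, -1]
4. SWAP -> [3, -1, 43]
5. ADD -> [3, 42]
6. PUSH -71 -> [3, 42, -71]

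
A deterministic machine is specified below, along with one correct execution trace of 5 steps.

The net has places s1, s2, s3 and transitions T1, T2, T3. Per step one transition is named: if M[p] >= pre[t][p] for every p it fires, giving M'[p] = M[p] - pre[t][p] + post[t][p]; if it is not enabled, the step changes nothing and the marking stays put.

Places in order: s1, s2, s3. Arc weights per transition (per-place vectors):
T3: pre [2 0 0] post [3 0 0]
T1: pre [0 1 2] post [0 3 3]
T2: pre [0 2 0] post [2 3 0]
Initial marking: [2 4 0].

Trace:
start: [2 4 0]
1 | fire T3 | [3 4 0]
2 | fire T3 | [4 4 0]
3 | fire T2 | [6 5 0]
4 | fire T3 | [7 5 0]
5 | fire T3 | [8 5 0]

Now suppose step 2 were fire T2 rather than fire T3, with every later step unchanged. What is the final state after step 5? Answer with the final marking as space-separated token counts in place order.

9 6 0

(re-executing from step 2 with the substitution; state before step 2: [3 4 0])
2 | fire T2 | [5 5 0]
3 | fire T2 | [7 6 0]
4 | fire T3 | [8 6 0]
5 | fire T3 | [9 6 0]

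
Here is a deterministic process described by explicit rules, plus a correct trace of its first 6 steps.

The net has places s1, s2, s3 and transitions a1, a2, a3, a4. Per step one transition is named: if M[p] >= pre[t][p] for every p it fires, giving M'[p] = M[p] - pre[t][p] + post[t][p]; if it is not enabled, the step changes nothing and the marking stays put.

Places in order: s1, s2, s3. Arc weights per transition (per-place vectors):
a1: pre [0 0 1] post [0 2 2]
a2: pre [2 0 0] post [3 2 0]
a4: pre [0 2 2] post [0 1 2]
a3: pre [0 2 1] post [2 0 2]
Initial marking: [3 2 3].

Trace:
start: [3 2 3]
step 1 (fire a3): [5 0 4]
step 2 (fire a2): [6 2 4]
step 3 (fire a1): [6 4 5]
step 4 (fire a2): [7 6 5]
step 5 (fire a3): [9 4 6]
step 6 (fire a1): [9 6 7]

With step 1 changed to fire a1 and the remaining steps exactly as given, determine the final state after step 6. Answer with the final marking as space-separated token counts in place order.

(re-executing from step 1 with the substitution; state before step 1: [3 2 3])
step 1 (fire a1): [3 4 4]
step 2 (fire a2): [4 6 4]
step 3 (fire a1): [4 8 5]
step 4 (fire a2): [5 10 5]
step 5 (fire a3): [7 8 6]
step 6 (fire a1): [7 10 7]

7 10 7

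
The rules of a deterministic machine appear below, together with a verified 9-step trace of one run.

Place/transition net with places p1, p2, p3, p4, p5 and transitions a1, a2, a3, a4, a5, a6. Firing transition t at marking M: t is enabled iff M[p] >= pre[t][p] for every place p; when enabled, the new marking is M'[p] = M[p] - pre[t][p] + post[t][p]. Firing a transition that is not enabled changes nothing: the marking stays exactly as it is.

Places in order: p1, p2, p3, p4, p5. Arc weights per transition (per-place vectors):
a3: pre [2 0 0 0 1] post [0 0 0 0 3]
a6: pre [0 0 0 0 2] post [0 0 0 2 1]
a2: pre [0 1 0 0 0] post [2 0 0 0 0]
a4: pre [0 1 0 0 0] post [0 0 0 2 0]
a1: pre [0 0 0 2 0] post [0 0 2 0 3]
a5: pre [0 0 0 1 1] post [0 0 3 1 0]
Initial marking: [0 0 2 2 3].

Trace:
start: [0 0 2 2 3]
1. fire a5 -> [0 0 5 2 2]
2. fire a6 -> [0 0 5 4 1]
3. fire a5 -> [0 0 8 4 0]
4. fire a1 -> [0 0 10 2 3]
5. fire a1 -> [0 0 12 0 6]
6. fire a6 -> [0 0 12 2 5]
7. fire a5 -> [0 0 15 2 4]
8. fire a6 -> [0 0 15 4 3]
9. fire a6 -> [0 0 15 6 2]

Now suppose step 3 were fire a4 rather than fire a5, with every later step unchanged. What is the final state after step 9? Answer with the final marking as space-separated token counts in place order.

(re-executing from step 3 with the substitution; state before step 3: [0 0 5 4 1])
3. fire a4 -> [0 0 5 4 1]
4. fire a1 -> [0 0 7 2 4]
5. fire a1 -> [0 0 9 0 7]
6. fire a6 -> [0 0 9 2 6]
7. fire a5 -> [0 0 12 2 5]
8. fire a6 -> [0 0 12 4 4]
9. fire a6 -> [0 0 12 6 3]

0 0 12 6 3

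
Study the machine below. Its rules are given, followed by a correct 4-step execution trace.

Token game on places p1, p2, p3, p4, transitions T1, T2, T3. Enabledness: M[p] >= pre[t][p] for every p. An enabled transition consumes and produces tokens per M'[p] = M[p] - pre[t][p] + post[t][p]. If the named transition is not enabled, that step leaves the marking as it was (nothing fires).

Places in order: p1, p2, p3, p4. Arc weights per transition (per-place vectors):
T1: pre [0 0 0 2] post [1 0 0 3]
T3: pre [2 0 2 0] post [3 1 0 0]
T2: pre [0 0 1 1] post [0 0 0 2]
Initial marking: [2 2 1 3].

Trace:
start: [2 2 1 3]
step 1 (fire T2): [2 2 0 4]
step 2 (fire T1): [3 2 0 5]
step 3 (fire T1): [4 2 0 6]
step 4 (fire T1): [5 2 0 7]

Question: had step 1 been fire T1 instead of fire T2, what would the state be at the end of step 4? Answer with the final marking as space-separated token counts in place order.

6 2 1 7

(re-executing from step 1 with the substitution; state before step 1: [2 2 1 3])
step 1 (fire T1): [3 2 1 4]
step 2 (fire T1): [4 2 1 5]
step 3 (fire T1): [5 2 1 6]
step 4 (fire T1): [6 2 1 7]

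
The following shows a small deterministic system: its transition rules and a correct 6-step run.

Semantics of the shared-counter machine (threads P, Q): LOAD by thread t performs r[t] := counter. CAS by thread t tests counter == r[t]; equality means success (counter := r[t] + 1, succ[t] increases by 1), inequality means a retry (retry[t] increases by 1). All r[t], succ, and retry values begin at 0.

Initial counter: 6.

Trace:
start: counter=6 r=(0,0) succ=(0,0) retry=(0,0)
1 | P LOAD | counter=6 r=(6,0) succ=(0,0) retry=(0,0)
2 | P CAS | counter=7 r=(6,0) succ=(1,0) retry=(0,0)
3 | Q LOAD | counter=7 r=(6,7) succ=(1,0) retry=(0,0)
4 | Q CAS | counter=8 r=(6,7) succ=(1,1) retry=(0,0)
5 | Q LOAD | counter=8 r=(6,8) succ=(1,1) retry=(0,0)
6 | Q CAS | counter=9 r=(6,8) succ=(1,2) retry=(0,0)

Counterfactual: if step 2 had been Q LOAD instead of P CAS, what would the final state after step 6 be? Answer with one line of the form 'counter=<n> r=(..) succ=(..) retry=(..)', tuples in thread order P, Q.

counter=8 r=(6,7) succ=(0,2) retry=(0,0)

(re-executing from step 2 with the substitution; state before step 2: counter=6 r=(6,0) succ=(0,0) retry=(0,0))
2 | Q LOAD | counter=6 r=(6,6) succ=(0,0) retry=(0,0)
3 | Q LOAD | counter=6 r=(6,6) succ=(0,0) retry=(0,0)
4 | Q CAS | counter=7 r=(6,6) succ=(0,1) retry=(0,0)
5 | Q LOAD | counter=7 r=(6,7) succ=(0,1) retry=(0,0)
6 | Q CAS | counter=8 r=(6,7) succ=(0,2) retry=(0,0)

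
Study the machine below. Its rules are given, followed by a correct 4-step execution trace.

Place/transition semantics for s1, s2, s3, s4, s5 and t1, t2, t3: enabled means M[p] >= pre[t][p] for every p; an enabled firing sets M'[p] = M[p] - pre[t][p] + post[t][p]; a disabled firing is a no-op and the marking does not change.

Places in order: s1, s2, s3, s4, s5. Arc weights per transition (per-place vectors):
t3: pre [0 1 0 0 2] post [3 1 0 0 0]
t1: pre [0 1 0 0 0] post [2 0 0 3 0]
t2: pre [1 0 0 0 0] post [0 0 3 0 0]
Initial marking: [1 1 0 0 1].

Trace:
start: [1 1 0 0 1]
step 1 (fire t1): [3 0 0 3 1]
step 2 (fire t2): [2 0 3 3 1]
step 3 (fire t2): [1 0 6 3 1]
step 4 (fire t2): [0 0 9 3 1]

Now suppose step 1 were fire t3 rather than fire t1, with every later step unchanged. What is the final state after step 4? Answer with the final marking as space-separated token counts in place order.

(re-executing from step 1 with the substitution; state before step 1: [1 1 0 0 1])
step 1 (fire t3): [1 1 0 0 1]
step 2 (fire t2): [0 1 3 0 1]
step 3 (fire t2): [0 1 3 0 1]
step 4 (fire t2): [0 1 3 0 1]

0 1 3 0 1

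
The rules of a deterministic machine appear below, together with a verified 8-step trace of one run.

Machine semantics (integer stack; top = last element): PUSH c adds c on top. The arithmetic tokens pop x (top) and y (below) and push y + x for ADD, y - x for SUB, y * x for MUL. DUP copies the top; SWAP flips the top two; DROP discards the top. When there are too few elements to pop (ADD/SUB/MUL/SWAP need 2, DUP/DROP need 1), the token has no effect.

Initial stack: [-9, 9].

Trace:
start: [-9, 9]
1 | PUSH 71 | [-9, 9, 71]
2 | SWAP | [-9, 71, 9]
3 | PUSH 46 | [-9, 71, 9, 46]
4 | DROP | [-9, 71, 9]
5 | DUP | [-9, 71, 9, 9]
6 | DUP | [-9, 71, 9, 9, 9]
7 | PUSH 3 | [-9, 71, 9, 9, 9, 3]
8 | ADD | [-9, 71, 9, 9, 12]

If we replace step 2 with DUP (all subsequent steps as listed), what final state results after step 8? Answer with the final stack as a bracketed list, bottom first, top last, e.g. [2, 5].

[-9, 9, 71, 71, 71, 74]

(re-executing from step 2 with the substitution; state before step 2: [-9, 9, 71])
2 | DUP | [-9, 9, 71, 71]
3 | PUSH 46 | [-9, 9, 71, 71, 46]
4 | DROP | [-9, 9, 71, 71]
5 | DUP | [-9, 9, 71, 71, 71]
6 | DUP | [-9, 9, 71, 71, 71, 71]
7 | PUSH 3 | [-9, 9, 71, 71, 71, 71, 3]
8 | ADD | [-9, 9, 71, 71, 71, 74]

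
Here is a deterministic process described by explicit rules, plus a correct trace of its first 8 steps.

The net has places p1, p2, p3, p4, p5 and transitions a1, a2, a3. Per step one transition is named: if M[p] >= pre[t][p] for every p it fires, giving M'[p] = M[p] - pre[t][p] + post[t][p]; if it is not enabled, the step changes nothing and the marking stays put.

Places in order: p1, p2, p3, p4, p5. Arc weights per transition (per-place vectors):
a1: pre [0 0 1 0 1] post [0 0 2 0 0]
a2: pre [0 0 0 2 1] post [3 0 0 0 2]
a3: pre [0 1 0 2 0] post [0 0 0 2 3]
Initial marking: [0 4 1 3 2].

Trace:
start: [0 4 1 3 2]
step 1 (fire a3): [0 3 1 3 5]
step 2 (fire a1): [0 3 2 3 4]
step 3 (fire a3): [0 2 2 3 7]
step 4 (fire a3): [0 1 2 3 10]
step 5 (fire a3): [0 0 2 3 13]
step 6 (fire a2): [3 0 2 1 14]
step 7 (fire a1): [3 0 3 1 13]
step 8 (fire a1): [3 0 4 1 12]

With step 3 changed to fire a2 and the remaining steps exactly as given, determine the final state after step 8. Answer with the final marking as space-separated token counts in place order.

(re-executing from step 3 with the substitution; state before step 3: [0 3 2 3 4])
step 3 (fire a2): [3 3 2 1 5]
step 4 (fire a3): [3 3 2 1 5]
step 5 (fire a3): [3 3 2 1 5]
step 6 (fire a2): [3 3 2 1 5]
step 7 (fire a1): [3 3 3 1 4]
step 8 (fire a1): [3 3 4 1 3]

3 3 4 1 3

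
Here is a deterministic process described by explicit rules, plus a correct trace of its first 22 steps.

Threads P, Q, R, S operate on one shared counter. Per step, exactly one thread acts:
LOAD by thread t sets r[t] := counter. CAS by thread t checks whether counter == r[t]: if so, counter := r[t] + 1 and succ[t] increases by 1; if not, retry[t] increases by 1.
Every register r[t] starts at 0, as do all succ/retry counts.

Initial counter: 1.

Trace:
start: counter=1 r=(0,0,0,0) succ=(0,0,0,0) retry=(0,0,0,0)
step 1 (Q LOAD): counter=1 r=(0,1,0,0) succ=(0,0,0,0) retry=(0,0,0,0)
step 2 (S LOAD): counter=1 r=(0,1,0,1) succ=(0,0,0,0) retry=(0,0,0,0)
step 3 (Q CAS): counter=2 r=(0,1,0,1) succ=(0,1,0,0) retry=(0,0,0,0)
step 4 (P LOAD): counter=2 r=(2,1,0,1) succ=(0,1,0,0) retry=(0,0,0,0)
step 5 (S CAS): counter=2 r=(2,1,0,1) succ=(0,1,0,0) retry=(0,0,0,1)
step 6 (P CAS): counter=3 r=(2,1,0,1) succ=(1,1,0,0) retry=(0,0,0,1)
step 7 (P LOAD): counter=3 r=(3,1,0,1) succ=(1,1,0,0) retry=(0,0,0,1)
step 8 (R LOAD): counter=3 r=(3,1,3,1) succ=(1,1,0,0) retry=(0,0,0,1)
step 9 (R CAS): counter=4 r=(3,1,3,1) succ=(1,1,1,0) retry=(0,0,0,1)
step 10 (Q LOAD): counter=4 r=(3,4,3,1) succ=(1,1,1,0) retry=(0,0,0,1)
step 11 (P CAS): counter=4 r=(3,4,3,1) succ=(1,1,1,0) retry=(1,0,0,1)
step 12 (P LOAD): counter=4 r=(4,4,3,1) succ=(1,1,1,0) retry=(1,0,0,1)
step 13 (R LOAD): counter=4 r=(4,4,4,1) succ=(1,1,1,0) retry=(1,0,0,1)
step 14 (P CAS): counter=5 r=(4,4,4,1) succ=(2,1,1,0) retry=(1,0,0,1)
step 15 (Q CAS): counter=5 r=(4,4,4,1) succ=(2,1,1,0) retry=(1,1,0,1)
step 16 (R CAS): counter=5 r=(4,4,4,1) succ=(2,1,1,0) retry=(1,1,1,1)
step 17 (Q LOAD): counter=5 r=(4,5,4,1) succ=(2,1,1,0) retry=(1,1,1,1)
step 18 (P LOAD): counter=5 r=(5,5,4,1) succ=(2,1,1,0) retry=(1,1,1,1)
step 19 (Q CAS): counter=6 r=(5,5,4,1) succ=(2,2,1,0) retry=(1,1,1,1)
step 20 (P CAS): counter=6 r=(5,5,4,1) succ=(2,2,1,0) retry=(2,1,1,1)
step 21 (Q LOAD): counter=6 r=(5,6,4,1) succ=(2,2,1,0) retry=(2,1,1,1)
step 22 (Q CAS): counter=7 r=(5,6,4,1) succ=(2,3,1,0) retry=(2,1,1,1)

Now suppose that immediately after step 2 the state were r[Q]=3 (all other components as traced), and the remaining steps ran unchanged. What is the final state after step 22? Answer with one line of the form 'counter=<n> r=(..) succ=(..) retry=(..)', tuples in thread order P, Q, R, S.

state after step 2 := counter=1 r=(0,3,0,1) succ=(0,0,0,0) retry=(0,0,0,0)
step 3 (Q CAS): counter=1 r=(0,3,0,1) succ=(0,0,0,0) retry=(0,1,0,0)
step 4 (P LOAD): counter=1 r=(1,3,0,1) succ=(0,0,0,0) retry=(0,1,0,0)
step 5 (S CAS): counter=2 r=(1,3,0,1) succ=(0,0,0,1) retry=(0,1,0,0)
step 6 (P CAS): counter=2 r=(1,3,0,1) succ=(0,0,0,1) retry=(1,1,0,0)
step 7 (P LOAD): counter=2 r=(2,3,0,1) succ=(0,0,0,1) retry=(1,1,0,0)
step 8 (R LOAD): counter=2 r=(2,3,2,1) succ=(0,0,0,1) retry=(1,1,0,0)
step 9 (R CAS): counter=3 r=(2,3,2,1) succ=(0,0,1,1) retry=(1,1,0,0)
step 10 (Q LOAD): counter=3 r=(2,3,2,1) succ=(0,0,1,1) retry=(1,1,0,0)
step 11 (P CAS): counter=3 r=(2,3,2,1) succ=(0,0,1,1) retry=(2,1,0,0)
step 12 (P LOAD): counter=3 r=(3,3,2,1) succ=(0,0,1,1) retry=(2,1,0,0)
step 13 (R LOAD): counter=3 r=(3,3,3,1) succ=(0,0,1,1) retry=(2,1,0,0)
step 14 (P CAS): counter=4 r=(3,3,3,1) succ=(1,0,1,1) retry=(2,1,0,0)
step 15 (Q CAS): counter=4 r=(3,3,3,1) succ=(1,0,1,1) retry=(2,2,0,0)
step 16 (R CAS): counter=4 r=(3,3,3,1) succ=(1,0,1,1) retry=(2,2,1,0)
step 17 (Q LOAD): counter=4 r=(3,4,3,1) succ=(1,0,1,1) retry=(2,2,1,0)
step 18 (P LOAD): counter=4 r=(4,4,3,1) succ=(1,0,1,1) retry=(2,2,1,0)
step 19 (Q CAS): counter=5 r=(4,4,3,1) succ=(1,1,1,1) retry=(2,2,1,0)
step 20 (P CAS): counter=5 r=(4,4,3,1) succ=(1,1,1,1) retry=(3,2,1,0)
step 21 (Q LOAD): counter=5 r=(4,5,3,1) succ=(1,1,1,1) retry=(3,2,1,0)
step 22 (Q CAS): counter=6 r=(4,5,3,1) succ=(1,2,1,1) retry=(3,2,1,0)

counter=6 r=(4,5,3,1) succ=(1,2,1,1) retry=(3,2,1,0)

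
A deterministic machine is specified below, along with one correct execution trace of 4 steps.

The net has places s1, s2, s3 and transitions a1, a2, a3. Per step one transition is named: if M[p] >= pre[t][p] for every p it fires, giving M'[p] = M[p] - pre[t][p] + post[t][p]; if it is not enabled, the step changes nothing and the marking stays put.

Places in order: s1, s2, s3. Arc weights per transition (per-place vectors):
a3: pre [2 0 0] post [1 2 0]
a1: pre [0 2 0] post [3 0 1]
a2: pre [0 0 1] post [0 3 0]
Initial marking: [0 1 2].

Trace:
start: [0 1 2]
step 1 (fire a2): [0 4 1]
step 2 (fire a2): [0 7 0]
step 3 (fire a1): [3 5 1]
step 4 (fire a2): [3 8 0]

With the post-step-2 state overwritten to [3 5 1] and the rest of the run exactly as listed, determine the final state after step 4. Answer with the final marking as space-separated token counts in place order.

state after step 2 := [3 5 1]
step 3 (fire a1): [6 3 2]
step 4 (fire a2): [6 6 1]

6 6 1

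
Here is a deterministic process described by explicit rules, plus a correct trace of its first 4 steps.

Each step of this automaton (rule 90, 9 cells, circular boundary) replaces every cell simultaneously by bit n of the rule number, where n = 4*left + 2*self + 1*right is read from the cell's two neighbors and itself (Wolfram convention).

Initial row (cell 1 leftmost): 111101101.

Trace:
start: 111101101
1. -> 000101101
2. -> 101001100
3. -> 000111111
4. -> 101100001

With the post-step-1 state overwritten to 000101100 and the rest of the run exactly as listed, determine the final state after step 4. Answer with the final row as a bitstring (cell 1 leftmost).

000101011

state after step 1 := 000101100
2. -> 001001110
3. -> 010111011
4. -> 000101011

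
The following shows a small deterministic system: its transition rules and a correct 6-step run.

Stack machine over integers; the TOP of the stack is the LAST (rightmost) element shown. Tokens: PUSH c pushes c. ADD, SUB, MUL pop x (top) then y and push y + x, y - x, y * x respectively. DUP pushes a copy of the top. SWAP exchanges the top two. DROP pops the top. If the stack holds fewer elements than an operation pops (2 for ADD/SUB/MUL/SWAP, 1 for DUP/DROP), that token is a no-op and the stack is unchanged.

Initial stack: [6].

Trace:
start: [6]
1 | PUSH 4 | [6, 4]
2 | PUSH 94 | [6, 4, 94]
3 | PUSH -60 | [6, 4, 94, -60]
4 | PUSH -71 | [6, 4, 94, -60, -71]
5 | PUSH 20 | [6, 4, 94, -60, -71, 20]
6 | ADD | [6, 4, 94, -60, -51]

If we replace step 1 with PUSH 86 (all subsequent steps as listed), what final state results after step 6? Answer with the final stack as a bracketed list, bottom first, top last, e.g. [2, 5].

[6, 86, 94, -60, -51]

(re-executing from step 1 with the substitution; state before step 1: [6])
1 | PUSH 86 | [6, 86]
2 | PUSH 94 | [6, 86, 94]
3 | PUSH -60 | [6, 86, 94, -60]
4 | PUSH -71 | [6, 86, 94, -60, -71]
5 | PUSH 20 | [6, 86, 94, -60, -71, 20]
6 | ADD | [6, 86, 94, -60, -51]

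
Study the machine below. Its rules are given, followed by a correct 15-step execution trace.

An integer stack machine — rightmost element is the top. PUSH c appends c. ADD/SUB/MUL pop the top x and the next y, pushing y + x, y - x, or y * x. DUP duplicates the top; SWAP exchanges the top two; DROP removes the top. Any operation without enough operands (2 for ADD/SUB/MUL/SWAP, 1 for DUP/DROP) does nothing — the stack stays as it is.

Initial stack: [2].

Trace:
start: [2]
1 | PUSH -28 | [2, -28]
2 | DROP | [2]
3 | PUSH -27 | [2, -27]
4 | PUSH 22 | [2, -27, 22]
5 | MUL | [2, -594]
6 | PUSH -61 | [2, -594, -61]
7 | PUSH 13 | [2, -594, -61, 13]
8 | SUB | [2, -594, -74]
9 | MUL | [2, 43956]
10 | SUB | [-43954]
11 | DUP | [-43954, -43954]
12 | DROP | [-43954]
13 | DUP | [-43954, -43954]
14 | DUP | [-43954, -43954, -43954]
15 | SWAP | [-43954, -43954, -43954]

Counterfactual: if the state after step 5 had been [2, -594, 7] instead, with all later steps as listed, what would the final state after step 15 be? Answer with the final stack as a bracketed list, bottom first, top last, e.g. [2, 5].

state after step 5 := [2, -594, 7]
6 | PUSH -61 | [2, -594, 7, -61]
7 | PUSH 13 | [2, -594, 7, -61, 13]
8 | SUB | [2, -594, 7, -74]
9 | MUL | [2, -594, -518]
10 | SUB | [2, -76]
11 | DUP | [2, -76, -76]
12 | DROP | [2, -76]
13 | DUP | [2, -76, -76]
14 | DUP | [2, -76, -76, -76]
15 | SWAP | [2, -76, -76, -76]

[2, -76, -76, -76]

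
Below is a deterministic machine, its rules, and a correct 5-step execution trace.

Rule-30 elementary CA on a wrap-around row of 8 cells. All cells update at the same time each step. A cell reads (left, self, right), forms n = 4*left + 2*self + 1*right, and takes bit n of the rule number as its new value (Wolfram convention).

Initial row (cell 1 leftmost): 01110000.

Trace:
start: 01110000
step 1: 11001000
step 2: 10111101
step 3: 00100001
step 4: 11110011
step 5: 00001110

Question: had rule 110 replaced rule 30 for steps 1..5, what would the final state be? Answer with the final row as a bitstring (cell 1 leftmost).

01111101

(re-executing steps 1..5 under rule 110; state before step 1: 01110000)
step 1: 11010000
step 2: 11110001
step 3: 00010011
step 4: 00110111
step 5: 01111101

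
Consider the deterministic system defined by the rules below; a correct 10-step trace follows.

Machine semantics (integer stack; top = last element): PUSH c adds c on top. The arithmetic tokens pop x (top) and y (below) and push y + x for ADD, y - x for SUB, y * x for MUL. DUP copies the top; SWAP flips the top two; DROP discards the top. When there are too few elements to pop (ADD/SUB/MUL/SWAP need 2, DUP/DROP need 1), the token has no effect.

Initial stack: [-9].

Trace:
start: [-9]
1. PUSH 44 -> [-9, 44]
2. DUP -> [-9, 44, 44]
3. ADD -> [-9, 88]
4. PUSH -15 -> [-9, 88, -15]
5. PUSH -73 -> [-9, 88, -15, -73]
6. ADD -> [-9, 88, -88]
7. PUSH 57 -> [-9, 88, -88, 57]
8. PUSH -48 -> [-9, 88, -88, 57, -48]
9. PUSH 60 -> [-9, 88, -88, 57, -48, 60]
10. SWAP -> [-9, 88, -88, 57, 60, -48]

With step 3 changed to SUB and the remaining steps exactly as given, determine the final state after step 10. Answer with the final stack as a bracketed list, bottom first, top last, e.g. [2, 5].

(re-executing from step 3 with the substitution; state before step 3: [-9, 44, 44])
3. SUB -> [-9, 0]
4. PUSH -15 -> [-9, 0, -15]
5. PUSH -73 -> [-9, 0, -15, -73]
6. ADD -> [-9, 0, -88]
7. PUSH 57 -> [-9, 0, -88, 57]
8. PUSH -48 -> [-9, 0, -88, 57, -48]
9. PUSH 60 -> [-9, 0, -88, 57, -48, 60]
10. SWAP -> [-9, 0, -88, 57, 60, -48]

[-9, 0, -88, 57, 60, -48]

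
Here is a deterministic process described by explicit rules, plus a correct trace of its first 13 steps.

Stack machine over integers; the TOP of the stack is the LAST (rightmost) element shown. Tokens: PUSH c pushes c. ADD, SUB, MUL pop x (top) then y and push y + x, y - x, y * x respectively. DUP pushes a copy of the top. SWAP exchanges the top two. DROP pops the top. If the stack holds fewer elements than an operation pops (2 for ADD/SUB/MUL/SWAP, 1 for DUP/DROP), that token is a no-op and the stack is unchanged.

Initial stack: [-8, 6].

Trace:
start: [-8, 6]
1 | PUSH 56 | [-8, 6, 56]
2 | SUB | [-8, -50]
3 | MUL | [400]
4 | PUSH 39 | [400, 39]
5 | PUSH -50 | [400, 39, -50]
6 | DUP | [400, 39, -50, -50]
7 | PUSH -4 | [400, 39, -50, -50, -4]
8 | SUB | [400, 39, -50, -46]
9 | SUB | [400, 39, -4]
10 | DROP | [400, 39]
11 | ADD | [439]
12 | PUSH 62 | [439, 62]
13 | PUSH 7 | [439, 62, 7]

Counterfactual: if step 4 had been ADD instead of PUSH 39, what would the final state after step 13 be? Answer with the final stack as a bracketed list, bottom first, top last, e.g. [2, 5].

(re-executing from step 4 with the substitution; state before step 4: [400])
4 | ADD | [400]
5 | PUSH -50 | [400, -50]
6 | DUP | [400, -50, -50]
7 | PUSH -4 | [400, -50, -50, -4]
8 | SUB | [400, -50, -46]
9 | SUB | [400, -4]
10 | DROP | [400]
11 | ADD | [400]
12 | PUSH 62 | [400, 62]
13 | PUSH 7 | [400, 62, 7]

[400, 62, 7]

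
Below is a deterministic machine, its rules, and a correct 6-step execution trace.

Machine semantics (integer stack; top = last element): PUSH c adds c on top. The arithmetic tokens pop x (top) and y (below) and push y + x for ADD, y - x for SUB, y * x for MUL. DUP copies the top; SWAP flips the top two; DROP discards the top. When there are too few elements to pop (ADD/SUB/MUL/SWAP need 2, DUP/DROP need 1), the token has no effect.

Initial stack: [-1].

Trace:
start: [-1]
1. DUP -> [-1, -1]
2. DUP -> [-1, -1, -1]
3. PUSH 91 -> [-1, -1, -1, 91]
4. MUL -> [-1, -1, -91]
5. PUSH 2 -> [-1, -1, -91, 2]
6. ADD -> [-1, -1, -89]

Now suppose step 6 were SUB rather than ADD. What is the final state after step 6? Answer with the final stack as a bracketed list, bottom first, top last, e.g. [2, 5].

(re-executing from step 6 with the substitution; state before step 6: [-1, -1, -91, 2])
6. SUB -> [-1, -1, -93]

[-1, -1, -93]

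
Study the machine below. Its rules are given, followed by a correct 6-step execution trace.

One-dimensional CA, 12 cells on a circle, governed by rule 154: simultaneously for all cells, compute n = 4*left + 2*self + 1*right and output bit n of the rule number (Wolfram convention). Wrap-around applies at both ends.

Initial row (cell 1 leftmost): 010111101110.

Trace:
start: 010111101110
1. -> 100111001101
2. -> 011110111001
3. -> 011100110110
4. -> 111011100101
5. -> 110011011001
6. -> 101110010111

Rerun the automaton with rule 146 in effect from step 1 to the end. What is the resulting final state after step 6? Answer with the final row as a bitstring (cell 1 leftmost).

000100100000

(re-executing steps 1..6 under rule 146; state before step 1: 010111101110)
1. -> 100011000101
2. -> 010100101000
3. -> 100011000100
4. -> 010100101011
5. -> 000011000000
6. -> 000100100000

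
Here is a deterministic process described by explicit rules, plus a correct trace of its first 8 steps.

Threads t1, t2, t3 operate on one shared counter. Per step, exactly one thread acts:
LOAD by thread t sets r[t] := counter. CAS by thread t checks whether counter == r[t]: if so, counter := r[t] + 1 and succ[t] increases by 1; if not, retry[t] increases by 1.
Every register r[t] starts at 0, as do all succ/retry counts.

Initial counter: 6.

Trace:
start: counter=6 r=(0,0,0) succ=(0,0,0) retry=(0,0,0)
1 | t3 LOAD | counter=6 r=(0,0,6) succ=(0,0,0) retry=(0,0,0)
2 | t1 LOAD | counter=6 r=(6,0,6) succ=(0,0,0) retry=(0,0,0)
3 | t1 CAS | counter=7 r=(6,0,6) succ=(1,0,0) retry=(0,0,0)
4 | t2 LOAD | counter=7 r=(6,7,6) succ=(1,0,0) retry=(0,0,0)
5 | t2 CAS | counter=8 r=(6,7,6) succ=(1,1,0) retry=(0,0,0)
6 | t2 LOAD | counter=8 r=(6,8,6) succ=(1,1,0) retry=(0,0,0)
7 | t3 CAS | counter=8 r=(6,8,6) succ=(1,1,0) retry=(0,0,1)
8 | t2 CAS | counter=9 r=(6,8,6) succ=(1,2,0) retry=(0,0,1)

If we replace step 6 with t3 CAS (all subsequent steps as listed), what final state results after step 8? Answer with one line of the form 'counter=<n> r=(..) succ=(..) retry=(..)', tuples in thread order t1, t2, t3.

counter=8 r=(6,7,6) succ=(1,1,0) retry=(0,1,2)

(re-executing from step 6 with the substitution; state before step 6: counter=8 r=(6,7,6) succ=(1,1,0) retry=(0,0,0))
6 | t3 CAS | counter=8 r=(6,7,6) succ=(1,1,0) retry=(0,0,1)
7 | t3 CAS | counter=8 r=(6,7,6) succ=(1,1,0) retry=(0,0,2)
8 | t2 CAS | counter=8 r=(6,7,6) succ=(1,1,0) retry=(0,1,2)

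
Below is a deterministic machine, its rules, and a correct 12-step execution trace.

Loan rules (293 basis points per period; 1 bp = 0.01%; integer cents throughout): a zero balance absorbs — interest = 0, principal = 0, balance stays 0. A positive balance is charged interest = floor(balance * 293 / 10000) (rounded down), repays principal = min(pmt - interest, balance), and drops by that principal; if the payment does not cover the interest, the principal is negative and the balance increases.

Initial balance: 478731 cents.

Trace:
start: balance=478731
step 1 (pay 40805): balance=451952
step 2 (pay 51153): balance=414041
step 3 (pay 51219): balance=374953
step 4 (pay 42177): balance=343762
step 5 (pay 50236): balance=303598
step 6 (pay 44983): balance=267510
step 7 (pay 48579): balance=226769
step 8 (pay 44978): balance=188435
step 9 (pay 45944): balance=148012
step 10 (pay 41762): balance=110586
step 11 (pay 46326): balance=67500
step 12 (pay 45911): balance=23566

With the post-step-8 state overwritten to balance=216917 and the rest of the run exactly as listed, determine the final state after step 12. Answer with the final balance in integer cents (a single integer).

state after step 8 := balance=216917
step 9 (pay 45944): balance=177328
step 10 (pay 41762): balance=140761
step 11 (pay 46326): balance=98559
step 12 (pay 45911): balance=55535

55535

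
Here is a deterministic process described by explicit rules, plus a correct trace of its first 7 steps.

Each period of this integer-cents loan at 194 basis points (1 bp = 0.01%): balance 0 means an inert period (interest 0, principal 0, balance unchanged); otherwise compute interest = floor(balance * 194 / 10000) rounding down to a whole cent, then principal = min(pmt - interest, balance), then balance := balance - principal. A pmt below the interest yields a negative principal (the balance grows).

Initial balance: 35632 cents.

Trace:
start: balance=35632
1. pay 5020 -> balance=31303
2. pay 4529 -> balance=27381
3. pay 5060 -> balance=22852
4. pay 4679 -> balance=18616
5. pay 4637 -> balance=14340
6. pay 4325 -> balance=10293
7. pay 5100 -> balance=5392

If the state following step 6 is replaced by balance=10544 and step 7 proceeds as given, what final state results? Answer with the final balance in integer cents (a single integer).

5648

state after step 6 := balance=10544
7. pay 5100 -> balance=5648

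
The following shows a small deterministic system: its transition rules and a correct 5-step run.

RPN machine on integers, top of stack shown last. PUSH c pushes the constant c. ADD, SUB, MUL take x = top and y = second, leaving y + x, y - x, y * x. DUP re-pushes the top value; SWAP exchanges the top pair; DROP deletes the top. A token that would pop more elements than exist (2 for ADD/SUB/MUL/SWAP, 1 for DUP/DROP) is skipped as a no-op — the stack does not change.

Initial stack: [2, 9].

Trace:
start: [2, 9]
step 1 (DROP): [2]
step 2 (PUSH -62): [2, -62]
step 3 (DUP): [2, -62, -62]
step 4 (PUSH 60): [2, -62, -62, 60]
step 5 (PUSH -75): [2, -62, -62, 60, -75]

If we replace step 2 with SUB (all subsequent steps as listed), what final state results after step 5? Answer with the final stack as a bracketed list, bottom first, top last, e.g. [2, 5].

[2, 2, 60, -75]

(re-executing from step 2 with the substitution; state before step 2: [2])
step 2 (SUB): [2]
step 3 (DUP): [2, 2]
step 4 (PUSH 60): [2, 2, 60]
step 5 (PUSH -75): [2, 2, 60, -75]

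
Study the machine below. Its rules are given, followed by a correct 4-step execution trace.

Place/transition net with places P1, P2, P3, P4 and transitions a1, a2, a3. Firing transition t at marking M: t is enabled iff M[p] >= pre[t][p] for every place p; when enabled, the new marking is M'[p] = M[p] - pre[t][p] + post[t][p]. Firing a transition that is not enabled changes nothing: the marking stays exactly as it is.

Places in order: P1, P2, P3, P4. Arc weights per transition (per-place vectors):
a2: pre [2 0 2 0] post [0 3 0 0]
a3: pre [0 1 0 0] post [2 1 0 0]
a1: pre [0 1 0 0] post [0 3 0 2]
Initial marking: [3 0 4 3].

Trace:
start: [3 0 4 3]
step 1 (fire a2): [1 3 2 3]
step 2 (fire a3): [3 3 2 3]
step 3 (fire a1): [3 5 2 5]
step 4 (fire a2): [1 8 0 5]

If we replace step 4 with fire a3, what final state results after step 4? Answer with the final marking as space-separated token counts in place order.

(re-executing from step 4 with the substitution; state before step 4: [3 5 2 5])
step 4 (fire a3): [5 5 2 5]

5 5 2 5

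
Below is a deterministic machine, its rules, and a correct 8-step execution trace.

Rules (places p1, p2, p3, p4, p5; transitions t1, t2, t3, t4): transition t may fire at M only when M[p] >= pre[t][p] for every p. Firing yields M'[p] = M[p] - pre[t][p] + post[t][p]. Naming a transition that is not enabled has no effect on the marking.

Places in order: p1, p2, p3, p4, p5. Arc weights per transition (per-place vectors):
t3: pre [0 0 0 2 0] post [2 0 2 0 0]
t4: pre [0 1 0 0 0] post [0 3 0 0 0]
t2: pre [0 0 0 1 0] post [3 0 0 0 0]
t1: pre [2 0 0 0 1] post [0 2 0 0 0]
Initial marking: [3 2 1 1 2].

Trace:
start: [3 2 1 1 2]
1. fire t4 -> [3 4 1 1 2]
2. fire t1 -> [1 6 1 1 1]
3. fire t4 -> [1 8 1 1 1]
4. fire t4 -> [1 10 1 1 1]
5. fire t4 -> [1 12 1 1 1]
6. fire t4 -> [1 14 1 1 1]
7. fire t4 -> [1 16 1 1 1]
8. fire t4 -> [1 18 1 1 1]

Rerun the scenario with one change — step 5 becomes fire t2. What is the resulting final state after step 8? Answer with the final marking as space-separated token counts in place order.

4 16 1 0 1

(re-executing from step 5 with the substitution; state before step 5: [1 10 1 1 1])
5. fire t2 -> [4 10 1 0 1]
6. fire t4 -> [4 12 1 0 1]
7. fire t4 -> [4 14 1 0 1]
8. fire t4 -> [4 16 1 0 1]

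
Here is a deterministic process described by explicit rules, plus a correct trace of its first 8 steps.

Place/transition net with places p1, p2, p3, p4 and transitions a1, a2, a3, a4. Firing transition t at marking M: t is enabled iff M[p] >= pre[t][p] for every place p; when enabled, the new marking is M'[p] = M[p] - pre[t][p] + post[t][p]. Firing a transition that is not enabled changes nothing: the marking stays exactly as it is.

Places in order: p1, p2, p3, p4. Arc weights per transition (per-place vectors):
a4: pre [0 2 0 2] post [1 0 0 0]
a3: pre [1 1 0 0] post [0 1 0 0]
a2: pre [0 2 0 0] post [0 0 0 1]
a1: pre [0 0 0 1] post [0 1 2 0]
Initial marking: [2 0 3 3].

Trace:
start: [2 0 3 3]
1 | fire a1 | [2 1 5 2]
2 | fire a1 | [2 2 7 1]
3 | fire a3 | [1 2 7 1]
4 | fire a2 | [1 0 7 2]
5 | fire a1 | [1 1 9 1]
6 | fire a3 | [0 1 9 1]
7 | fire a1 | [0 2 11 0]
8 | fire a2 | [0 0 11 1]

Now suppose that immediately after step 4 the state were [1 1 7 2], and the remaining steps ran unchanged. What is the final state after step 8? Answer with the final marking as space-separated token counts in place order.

state after step 4 := [1 1 7 2]
5 | fire a1 | [1 2 9 1]
6 | fire a3 | [0 2 9 1]
7 | fire a1 | [0 3 11 0]
8 | fire a2 | [0 1 11 1]

0 1 11 1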